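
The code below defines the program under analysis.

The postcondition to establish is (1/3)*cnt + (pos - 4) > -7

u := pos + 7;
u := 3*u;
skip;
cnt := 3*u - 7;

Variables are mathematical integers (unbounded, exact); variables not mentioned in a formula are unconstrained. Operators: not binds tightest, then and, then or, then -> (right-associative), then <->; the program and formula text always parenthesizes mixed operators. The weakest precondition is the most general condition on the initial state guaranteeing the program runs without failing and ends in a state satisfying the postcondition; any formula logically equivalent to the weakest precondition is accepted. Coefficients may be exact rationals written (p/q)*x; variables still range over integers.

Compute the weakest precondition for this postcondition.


Working backward. After the program, the postcondition (1/3)*cnt + (pos - 4) > -7 must hold; in canonical form it is (1/3)*cnt + pos > -3.
Before cnt := 3*u - 7: pos + u > -2/3
Before skip: pos + u > -2/3
Before u := 3*u: pos + 3*u > -2/3
Before u := pos + 7: 4*pos > -65/3
Answer: WP = 4*pos > -65/3


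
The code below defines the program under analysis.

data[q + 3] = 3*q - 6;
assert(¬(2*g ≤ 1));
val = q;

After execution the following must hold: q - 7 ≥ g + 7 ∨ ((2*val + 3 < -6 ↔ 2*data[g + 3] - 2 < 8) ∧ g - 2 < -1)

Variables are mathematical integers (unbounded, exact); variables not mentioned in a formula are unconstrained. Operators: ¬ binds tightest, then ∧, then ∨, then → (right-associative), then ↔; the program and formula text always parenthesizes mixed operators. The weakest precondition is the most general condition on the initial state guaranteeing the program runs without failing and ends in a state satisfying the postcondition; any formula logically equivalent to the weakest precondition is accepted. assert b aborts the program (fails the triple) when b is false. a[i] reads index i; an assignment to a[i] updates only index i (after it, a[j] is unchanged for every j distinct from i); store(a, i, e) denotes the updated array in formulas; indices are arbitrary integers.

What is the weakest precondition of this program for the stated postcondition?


Working backward. After the program, the postcondition q - 7 ≥ g + 7 ∨ ((2*val + 3 < -6 ↔ 2*data[g + 3] - 2 < 8) ∧ g - 2 < -1) must hold; in canonical form it is q ≥ g + 14 ∨ ((2*val < -9 ↔ 2*data[g + 3] < 10) ∧ g < 1).
Before val := q: q ≥ g + 14 ∨ ((2*q < -9 ↔ 2*data[g + 3] < 10) ∧ g < 1)
Before assert ¬(2*g ≤ 1): (¬(2*g ≤ 1)) ∧ (q ≥ g + 14 ∨ ((2*q < -9 ↔ 2*data[g + 3] < 10) ∧ g < 1))
Before data[q + 3] := 3*q - 6: (¬(2*g ≤ 1)) ∧ (q ≥ g + 14 ∨ ((2*q < -9 ↔ 2*store(data, q + 3, 3*q - 6)[g + 3] < 10) ∧ g < 1))
Answer: WP = (¬(2*g ≤ 1)) ∧ (q ≥ g + 14 ∨ ((2*q < -9 ↔ 2*store(data, q + 3, 3*q - 6)[g + 3] < 10) ∧ g < 1))


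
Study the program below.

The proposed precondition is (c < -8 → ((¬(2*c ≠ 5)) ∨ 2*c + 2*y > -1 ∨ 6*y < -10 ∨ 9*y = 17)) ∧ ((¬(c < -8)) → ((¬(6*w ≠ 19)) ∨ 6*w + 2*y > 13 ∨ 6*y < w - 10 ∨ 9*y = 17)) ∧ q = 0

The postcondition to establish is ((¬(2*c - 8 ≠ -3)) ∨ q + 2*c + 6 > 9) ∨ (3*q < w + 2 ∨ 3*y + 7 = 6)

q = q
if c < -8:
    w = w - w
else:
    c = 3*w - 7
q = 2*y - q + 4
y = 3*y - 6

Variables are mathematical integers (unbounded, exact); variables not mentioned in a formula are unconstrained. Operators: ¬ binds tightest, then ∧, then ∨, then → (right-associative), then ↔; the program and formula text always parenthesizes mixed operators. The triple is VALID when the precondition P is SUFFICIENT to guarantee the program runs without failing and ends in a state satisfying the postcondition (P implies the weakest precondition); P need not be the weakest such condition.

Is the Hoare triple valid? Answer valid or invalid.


Working backward. After the program, the postcondition ((¬(2*c - 8 ≠ -3)) ∨ q + 2*c + 6 > 9) ∨ (3*q < w + 2 ∨ 3*y + 7 = 6) must hold; in canonical form it is (¬(2*c ≠ 5)) ∨ 2*c + q > 3 ∨ 3*q < w + 2 ∨ 3*y = -1.
Before y := 3*y - 6: (¬(2*c ≠ 5)) ∨ 2*c + q > 3 ∨ 3*q < w + 2 ∨ 9*y = 17
Before q := 2*y - q + 4: (¬(2*c ≠ 5)) ∨ 2*c + 2*y > q - 1 ∨ 6*y < 3*q + w - 10 ∨ 9*y = 17
Then branch requires (¬(2*c ≠ 5)) ∨ 2*c + 2*y > q - 1 ∨ 6*y < 3*q - 10 ∨ 9*y = 17; else branch requires (¬(6*w ≠ 19)) ∨ 6*w + 2*y > q + 13 ∨ 6*y < 3*q + w - 10 ∨ 9*y = 17.
Before the if: (c < -8 → ((¬(2*c ≠ 5)) ∨ 2*c + 2*y > q - 1 ∨ 6*y < 3*q - 10 ∨ 9*y = 17)) ∧ ((¬(c < -8)) → ((¬(6*w ≠ 19)) ∨ 6*w + 2*y > q + 13 ∨ 6*y < 3*q + w - 10 ∨ 9*y = 17))
Before q := q: (c < -8 → ((¬(2*c ≠ 5)) ∨ 2*c + 2*y > q - 1 ∨ 6*y < 3*q - 10 ∨ 9*y = 17)) ∧ ((¬(c < -8)) → ((¬(6*w ≠ 19)) ∨ 6*w + 2*y > q + 13 ∨ 6*y < 3*q + w - 10 ∨ 9*y = 17))
The weakest precondition is (c < -8 → ((¬(2*c ≠ 5)) ∨ 2*c + 2*y > q - 1 ∨ 6*y < 3*q - 10 ∨ 9*y = 17)) ∧ ((¬(c < -8)) → ((¬(6*w ≠ 19)) ∨ 6*w + 2*y > q + 13 ∨ 6*y < 3*q + w - 10 ∨ 9*y = 17)).
Check whether (c < -8 → ((¬(2*c ≠ 5)) ∨ 2*c + 2*y > -1 ∨ 6*y < -10 ∨ 9*y = 17)) ∧ ((¬(c < -8)) → ((¬(6*w ≠ 19)) ∨ 6*w + 2*y > 13 ∨ 6*y < w - 10 ∨ 9*y = 17)) ∧ q = 0 implies it.
Every state satisfying the precondition satisfies the weakest precondition: the implication holds.
Answer: valid


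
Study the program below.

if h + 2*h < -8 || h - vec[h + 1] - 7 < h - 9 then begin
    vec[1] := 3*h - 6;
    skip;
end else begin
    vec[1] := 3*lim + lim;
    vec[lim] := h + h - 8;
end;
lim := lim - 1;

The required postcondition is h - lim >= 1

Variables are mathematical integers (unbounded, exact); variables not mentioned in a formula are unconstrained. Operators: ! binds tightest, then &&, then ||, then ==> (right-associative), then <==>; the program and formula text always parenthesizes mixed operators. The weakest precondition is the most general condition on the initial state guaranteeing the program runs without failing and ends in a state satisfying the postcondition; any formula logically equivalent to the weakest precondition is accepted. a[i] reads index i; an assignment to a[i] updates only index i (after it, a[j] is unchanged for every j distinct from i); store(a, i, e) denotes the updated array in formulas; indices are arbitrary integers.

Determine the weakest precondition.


Working backward. After the program, the postcondition h - lim >= 1 must hold; in canonical form it is h >= lim + 1.
Before lim := lim - 1: h >= lim
Then branch requires h >= lim; else branch requires h >= lim.
Before the if: ((3*h < -8 || vec[h + 1] > 2) ==> h >= lim) && ((!(3*h < -8 || vec[h + 1] > 2)) ==> h >= lim)
Answer: WP = ((3*h < -8 || vec[h + 1] > 2) ==> h >= lim) && ((!(3*h < -8 || vec[h + 1] > 2)) ==> h >= lim)


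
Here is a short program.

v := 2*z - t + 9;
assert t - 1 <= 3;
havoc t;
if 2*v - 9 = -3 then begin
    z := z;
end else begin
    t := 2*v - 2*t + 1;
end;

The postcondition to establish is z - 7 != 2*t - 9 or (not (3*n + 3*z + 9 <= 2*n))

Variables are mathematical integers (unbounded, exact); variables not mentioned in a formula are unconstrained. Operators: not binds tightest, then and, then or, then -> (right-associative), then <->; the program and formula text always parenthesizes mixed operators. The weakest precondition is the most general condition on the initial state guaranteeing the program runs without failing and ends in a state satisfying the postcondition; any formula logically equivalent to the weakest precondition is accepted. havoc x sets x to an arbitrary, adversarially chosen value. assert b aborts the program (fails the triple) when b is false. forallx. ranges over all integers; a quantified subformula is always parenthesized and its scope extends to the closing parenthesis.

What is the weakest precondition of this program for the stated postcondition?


Working backward. After the program, the postcondition z - 7 != 2*t - 9 or (not (3*n + 3*z + 9 <= 2*n)) must hold; in canonical form it is z != 2*t - 2 or (not (n + 3*z <= -9)).
Then branch requires z != 2*t - 2 or (not (n + 3*z <= -9)); else branch requires 4*t + z != 4*v or (not (n + 3*z <= -9)).
Before the if: (2*v = 6 -> (z != 2*t - 2 or (not (n + 3*z <= -9)))) and ((not (2*v = 6)) -> (4*t + z != 4*v or (not (n + 3*z <= -9))))
Before havoc t: forall t_1. ((2*v = 6 -> (z != 2*t_1 - 2 or (not (n + 3*z <= -9)))) and ((not (2*v = 6)) -> (4*t_1 + z != 4*v or (not (n + 3*z <= -9)))))
Before assert t - 1 <= 3: t <= 4 and (forall t_1. ((2*v = 6 -> (z != 2*t_1 - 2 or (not (n + 3*z <= -9)))) and ((not (2*v = 6)) -> (4*t_1 + z != 4*v or (not (n + 3*z <= -9))))))
Before v := 2*z - t + 9: t <= 4 and (forall t_1. ((4*z = 2*t - 12 -> (z != 2*t_1 - 2 or (not (n + 3*z <= -9)))) and ((not (4*z = 2*t - 12)) -> (4*t + 4*t_1 != 7*z + 36 or (not (n + 3*z <= -9))))))
Answer: WP = t <= 4 and (forall t_1. ((4*z = 2*t - 12 -> (z != 2*t_1 - 2 or (not (n + 3*z <= -9)))) and ((not (4*z = 2*t - 12)) -> (4*t + 4*t_1 != 7*z + 36 or (not (n + 3*z <= -9))))))


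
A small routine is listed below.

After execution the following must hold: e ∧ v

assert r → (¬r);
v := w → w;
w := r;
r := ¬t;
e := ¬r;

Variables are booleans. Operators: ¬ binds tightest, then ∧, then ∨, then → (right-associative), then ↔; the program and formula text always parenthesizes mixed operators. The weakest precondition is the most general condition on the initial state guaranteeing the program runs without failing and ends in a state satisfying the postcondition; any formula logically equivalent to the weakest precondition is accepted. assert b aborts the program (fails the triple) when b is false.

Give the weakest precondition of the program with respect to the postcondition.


Working backward. After the program, e ∧ v must hold.
Before e := ¬r: (¬r) ∧ v
Before r := ¬t: t ∧ v
Before w := r: t ∧ v
Before v := w → w: t
Before assert r → (¬r): (r → (¬r)) ∧ t
Answer: WP = (r → (¬r)) ∧ t


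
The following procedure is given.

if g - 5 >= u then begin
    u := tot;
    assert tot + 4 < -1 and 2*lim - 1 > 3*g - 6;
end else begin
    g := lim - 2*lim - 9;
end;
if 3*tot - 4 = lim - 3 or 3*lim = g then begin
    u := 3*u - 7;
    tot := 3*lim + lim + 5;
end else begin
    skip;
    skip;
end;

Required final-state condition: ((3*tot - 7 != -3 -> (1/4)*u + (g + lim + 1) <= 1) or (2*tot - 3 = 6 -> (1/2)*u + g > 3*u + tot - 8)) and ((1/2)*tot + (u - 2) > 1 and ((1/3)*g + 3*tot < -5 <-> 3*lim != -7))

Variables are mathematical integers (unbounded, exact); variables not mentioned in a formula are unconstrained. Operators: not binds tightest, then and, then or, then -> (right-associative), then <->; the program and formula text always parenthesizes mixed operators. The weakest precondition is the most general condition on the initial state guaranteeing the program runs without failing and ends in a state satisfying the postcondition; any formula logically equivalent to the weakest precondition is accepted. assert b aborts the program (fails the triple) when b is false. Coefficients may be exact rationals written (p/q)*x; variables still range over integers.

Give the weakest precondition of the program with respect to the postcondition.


Working backward. After the program, the postcondition ((3*tot - 7 != -3 -> (1/4)*u + (g + lim + 1) <= 1) or (2*tot - 3 = 6 -> (1/2)*u + g > 3*u + tot - 8)) and ((1/2)*tot + (u - 2) > 1 and ((1/3)*g + 3*tot < -5 <-> 3*lim != -7)) must hold; in canonical form it is ((3*tot != 4 -> g + lim + (1/4)*u <= 0) or (2*tot = 9 -> g > tot + (5/2)*u - 8)) and (1/2)*tot + u > 3 and ((1/3)*g + 3*tot < -5 <-> 3*lim != -7).
Then branch requires ((12*lim != -11 -> g + lim + (3/4)*u <= 7/4) or (8*lim = -1 -> g > 4*lim + (15/2)*u - 41/2)) and 2*lim + 3*u > 15/2 and ((1/3)*g + 12*lim < -20 <-> 3*lim != -7); else branch requires ((3*tot != 4 -> g + lim + (1/4)*u <= 0) or (2*tot = 9 -> g > tot + (5/2)*u - 8)) and (1/2)*tot + u > 3 and ((1/3)*g + 3*tot < -5 <-> 3*lim != -7).
Before the if: ((3*tot = lim + 1 or 3*lim = g) -> (((12*lim != -11 -> g + lim + (3/4)*u <= 7/4) or (8*lim = -1 -> g > 4*lim + (15/2)*u - 41/2)) and 2*lim + 3*u > 15/2 and ((1/3)*g + 12*lim < -20 <-> 3*lim != -7))) and ((not (3*tot = lim + 1 or 3*lim = g)) -> (((3*tot != 4 -> g + lim + (1/4)*u <= 0) or (2*tot = 9 -> g > tot + (5/2)*u - 8)) and (1/2)*tot + u > 3 and ((1/3)*g + 3*tot < -5 <-> 3*lim != -7)))
Then branch requires tot < -5 and 2*lim > 3*g - 5 and ((3*tot = lim + 1 or 3*lim = g) -> (((12*lim != -11 -> g + lim + (3/4)*tot <= 7/4) or (8*lim = -1 -> g > 4*lim + (15/2)*tot - 41/2)) and 2*lim + 3*tot > 15/2 and ((1/3)*g + 12*lim < -20 <-> 3*lim != -7))) and ((not (3*tot = lim + 1 or 3*lim = g)) -> (((3*tot != 4 -> g + lim + (1/4)*tot <= 0) or (2*tot = 9 -> g > (7/2)*tot - 8)) and (3/2)*tot > 3 and ((1/3)*g + 3*tot < -5 <-> 3*lim != -7))); else branch requires ((3*tot = lim + 1 or 4*lim = -9) -> (((12*lim != -11 -> (3/4)*u <= 43/4) or (8*lim = -1 -> 5*lim + (15/2)*u < 23/2)) and 2*lim + 3*u > 15/2 and ((35/3)*lim < -17 <-> 3*lim != -7))) and ((not (3*tot = lim + 1 or 4*lim = -9)) -> (((3*tot != 4 -> (1/4)*u <= 9) or (2*tot = 9 -> lim + tot + (5/2)*u < -1)) and (1/2)*tot + u > 3 and (3*tot < (1/3)*lim - 2 <-> 3*lim != -7))).
Before the if: (g >= u + 5 -> (tot < -5 and 2*lim > 3*g - 5 and ((3*tot = lim + 1 or 3*lim = g) -> (((12*lim != -11 -> g + lim + (3/4)*tot <= 7/4) or (8*lim = -1 -> g > 4*lim + (15/2)*tot - 41/2)) and 2*lim + 3*tot > 15/2 and ((1/3)*g + 12*lim < -20 <-> 3*lim != -7))) and ((not (3*tot = lim + 1 or 3*lim = g)) -> (((3*tot != 4 -> g + lim + (1/4)*tot <= 0) or (2*tot = 9 -> g > (7/2)*tot - 8)) and (3/2)*tot > 3 and ((1/3)*g + 3*tot < -5 <-> 3*lim != -7))))) and ((not (g >= u + 5)) -> (((3*tot = lim + 1 or 4*lim = -9) -> (((12*lim != -11 -> (3/4)*u <= 43/4) or (8*lim = -1 -> 5*lim + (15/2)*u < 23/2)) and 2*lim + 3*u > 15/2 and ((35/3)*lim < -17 <-> 3*lim != -7))) and ((not (3*tot = lim + 1 or 4*lim = -9)) -> (((3*tot != 4 -> (1/4)*u <= 9) or (2*tot = 9 -> lim + tot + (5/2)*u < -1)) and (1/2)*tot + u > 3 and (3*tot < (1/3)*lim - 2 <-> 3*lim != -7)))))
Answer: WP = (g >= u + 5 -> (tot < -5 and 2*lim > 3*g - 5 and ((3*tot = lim + 1 or 3*lim = g) -> (((12*lim != -11 -> g + lim + (3/4)*tot <= 7/4) or (8*lim = -1 -> g > 4*lim + (15/2)*tot - 41/2)) and 2*lim + 3*tot > 15/2 and ((1/3)*g + 12*lim < -20 <-> 3*lim != -7))) and ((not (3*tot = lim + 1 or 3*lim = g)) -> (((3*tot != 4 -> g + lim + (1/4)*tot <= 0) or (2*tot = 9 -> g > (7/2)*tot - 8)) and (3/2)*tot > 3 and ((1/3)*g + 3*tot < -5 <-> 3*lim != -7))))) and ((not (g >= u + 5)) -> (((3*tot = lim + 1 or 4*lim = -9) -> (((12*lim != -11 -> (3/4)*u <= 43/4) or (8*lim = -1 -> 5*lim + (15/2)*u < 23/2)) and 2*lim + 3*u > 15/2 and ((35/3)*lim < -17 <-> 3*lim != -7))) and ((not (3*tot = lim + 1 or 4*lim = -9)) -> (((3*tot != 4 -> (1/4)*u <= 9) or (2*tot = 9 -> lim + tot + (5/2)*u < -1)) and (1/2)*tot + u > 3 and (3*tot < (1/3)*lim - 2 <-> 3*lim != -7)))))


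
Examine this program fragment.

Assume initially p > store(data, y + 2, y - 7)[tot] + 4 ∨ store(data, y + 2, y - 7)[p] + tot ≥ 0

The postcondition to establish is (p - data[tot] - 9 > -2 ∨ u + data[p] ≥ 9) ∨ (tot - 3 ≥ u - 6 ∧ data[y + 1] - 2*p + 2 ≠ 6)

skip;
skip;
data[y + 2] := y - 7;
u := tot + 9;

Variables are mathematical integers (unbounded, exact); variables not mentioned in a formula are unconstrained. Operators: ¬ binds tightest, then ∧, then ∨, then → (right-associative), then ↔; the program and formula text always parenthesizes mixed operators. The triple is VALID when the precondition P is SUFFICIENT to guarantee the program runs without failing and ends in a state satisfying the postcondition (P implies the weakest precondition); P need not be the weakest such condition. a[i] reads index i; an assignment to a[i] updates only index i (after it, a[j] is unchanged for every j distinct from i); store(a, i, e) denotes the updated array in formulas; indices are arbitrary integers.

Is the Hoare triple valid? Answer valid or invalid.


Working backward. After the program, the postcondition (p - data[tot] - 9 > -2 ∨ u + data[p] ≥ 9) ∨ (tot - 3 ≥ u - 6 ∧ data[y + 1] - 2*p + 2 ≠ 6) must hold; in canonical form it is p > data[tot] + 7 ∨ data[p] + u ≥ 9 ∨ (tot ≥ u - 3 ∧ data[y + 1] ≠ 2*p + 4).
Before u := tot + 9: p > data[tot] + 7 ∨ data[p] + tot ≥ 0
Before data[y + 2] := y - 7: p > store(data, y + 2, y - 7)[tot] + 7 ∨ store(data, y + 2, y - 7)[p] + tot ≥ 0
Before skip: p > store(data, y + 2, y - 7)[tot] + 7 ∨ store(data, y + 2, y - 7)[p] + tot ≥ 0
Before skip: p > store(data, y + 2, y - 7)[tot] + 7 ∨ store(data, y + 2, y - 7)[p] + tot ≥ 0
The weakest precondition is p > store(data, y + 2, y - 7)[tot] + 7 ∨ store(data, y + 2, y - 7)[p] + tot ≥ 0.
Check whether p > store(data, y + 2, y - 7)[tot] + 4 ∨ store(data, y + 2, y - 7)[p] + tot ≥ 0 implies it.
Countermodel: at the initial state data = {[0] = -4, [1] = -1, [2] = 3, elsewhere 3}, p = 1, tot = 0, y = 0, the precondition holds but the weakest precondition fails.
Answer: invalid


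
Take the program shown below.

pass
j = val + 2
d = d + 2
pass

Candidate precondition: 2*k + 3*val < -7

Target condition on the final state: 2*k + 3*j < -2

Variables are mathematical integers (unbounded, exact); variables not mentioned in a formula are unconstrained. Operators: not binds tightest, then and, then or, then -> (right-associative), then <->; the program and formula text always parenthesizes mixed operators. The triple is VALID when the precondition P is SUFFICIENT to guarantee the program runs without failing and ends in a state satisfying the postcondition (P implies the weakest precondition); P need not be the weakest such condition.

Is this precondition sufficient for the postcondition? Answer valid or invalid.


Working backward. After the program, the postcondition 2*k + 3*j < -2 must hold; in canonical form it is 3*j + 2*k < -2.
Before skip: 3*j + 2*k < -2
Before d := d + 2: 3*j + 2*k < -2
Before j := val + 2: 2*k + 3*val < -8
Before skip: 2*k + 3*val < -8
The weakest precondition is 2*k + 3*val < -8.
Check whether 2*k + 3*val < -7 implies it.
Countermodel: at the initial state k = -4, val = 0, the precondition holds but the weakest precondition fails.
Answer: invalid


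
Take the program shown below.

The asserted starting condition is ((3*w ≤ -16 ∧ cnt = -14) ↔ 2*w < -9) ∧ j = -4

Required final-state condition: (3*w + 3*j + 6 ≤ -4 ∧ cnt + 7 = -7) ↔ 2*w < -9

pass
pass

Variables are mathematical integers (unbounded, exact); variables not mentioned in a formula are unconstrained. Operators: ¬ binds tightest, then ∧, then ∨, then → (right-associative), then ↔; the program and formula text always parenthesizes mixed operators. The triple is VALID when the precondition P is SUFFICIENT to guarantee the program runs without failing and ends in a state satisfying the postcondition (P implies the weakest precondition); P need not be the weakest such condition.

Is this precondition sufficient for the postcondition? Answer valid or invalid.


Working backward. After the program, the postcondition (3*w + 3*j + 6 ≤ -4 ∧ cnt + 7 = -7) ↔ 2*w < -9 must hold; in canonical form it is (3*j + 3*w ≤ -10 ∧ cnt = -14) ↔ 2*w < -9.
Before skip: (3*j + 3*w ≤ -10 ∧ cnt = -14) ↔ 2*w < -9
Before skip: (3*j + 3*w ≤ -10 ∧ cnt = -14) ↔ 2*w < -9
The weakest precondition is (3*j + 3*w ≤ -10 ∧ cnt = -14) ↔ 2*w < -9.
Check whether ((3*w ≤ -16 ∧ cnt = -14) ↔ 2*w < -9) ∧ j = -4 implies it.
Countermodel: at the initial state cnt = -14, j = -4, w = 0, the precondition holds but the weakest precondition fails.
Answer: invalid


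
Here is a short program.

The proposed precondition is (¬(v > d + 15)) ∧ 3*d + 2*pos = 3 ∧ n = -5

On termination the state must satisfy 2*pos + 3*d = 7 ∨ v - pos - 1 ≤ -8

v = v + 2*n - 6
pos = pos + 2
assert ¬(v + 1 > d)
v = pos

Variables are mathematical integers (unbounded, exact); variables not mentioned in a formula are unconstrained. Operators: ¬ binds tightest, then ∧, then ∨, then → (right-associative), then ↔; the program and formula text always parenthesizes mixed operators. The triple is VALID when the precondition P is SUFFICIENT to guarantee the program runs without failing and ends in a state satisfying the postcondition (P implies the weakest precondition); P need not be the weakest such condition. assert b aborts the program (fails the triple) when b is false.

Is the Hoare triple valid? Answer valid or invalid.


Working backward. After the program, the postcondition 2*pos + 3*d = 7 ∨ v - pos - 1 ≤ -8 must hold; in canonical form it is 3*d + 2*pos = 7 ∨ v ≤ pos - 7.
Before v := pos: 3*d + 2*pos = 7
Before assert ¬(v + 1 > d): (¬(v > d - 1)) ∧ 3*d + 2*pos = 7
Before pos := pos + 2: (¬(v > d - 1)) ∧ 3*d + 2*pos = 3
Before v := v + 2*n - 6: (¬(2*n + v > d + 5)) ∧ 3*d + 2*pos = 3
The weakest precondition is (¬(2*n + v > d + 5)) ∧ 3*d + 2*pos = 3.
Check whether (¬(v > d + 15)) ∧ 3*d + 2*pos = 3 ∧ n = -5 implies it.
Every state satisfying the precondition satisfies the weakest precondition: the implication holds.
Answer: valid


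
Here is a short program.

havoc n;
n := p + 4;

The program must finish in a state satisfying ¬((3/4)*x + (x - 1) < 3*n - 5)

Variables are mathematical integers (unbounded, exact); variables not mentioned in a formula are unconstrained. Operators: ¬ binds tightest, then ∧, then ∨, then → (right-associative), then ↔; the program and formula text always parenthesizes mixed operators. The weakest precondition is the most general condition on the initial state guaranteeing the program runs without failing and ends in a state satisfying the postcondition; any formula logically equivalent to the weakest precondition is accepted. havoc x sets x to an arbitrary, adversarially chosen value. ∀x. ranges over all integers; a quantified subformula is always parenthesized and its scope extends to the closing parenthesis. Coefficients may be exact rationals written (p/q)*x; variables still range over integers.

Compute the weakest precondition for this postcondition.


Working backward. After the program, the postcondition ¬((3/4)*x + (x - 1) < 3*n - 5) must hold; in canonical form it is ¬((7/4)*x < 3*n - 4).
Before n := p + 4: ¬((7/4)*x < 3*p + 8)
Before havoc n: ¬((7/4)*x < 3*p + 8)
Answer: WP = ¬((7/4)*x < 3*p + 8)


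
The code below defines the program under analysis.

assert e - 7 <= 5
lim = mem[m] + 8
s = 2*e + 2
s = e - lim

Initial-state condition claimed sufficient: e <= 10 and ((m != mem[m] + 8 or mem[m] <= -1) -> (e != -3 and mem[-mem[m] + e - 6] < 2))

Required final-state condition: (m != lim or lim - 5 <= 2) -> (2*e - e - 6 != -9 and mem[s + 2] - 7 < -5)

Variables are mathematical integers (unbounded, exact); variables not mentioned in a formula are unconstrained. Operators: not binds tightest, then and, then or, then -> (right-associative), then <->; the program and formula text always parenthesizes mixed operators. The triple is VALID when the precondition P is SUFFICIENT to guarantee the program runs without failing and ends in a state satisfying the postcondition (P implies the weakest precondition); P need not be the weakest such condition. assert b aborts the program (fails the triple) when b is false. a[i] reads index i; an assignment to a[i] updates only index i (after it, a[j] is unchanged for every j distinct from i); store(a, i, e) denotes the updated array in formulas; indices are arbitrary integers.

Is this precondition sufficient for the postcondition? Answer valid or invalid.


Working backward. After the program, the postcondition (m != lim or lim - 5 <= 2) -> (2*e - e - 6 != -9 and mem[s + 2] - 7 < -5) must hold; in canonical form it is (m != lim or lim <= 7) -> (e != -3 and mem[s + 2] < 2).
Before s := e - lim: (m != lim or lim <= 7) -> (e != -3 and mem[e - lim + 2] < 2)
Before s := 2*e + 2: (m != lim or lim <= 7) -> (e != -3 and mem[e - lim + 2] < 2)
Before lim := mem[m] + 8: (m != mem[m] + 8 or mem[m] <= -1) -> (e != -3 and mem[-mem[m] + e - 6] < 2)
Before assert e - 7 <= 5: e <= 12 and ((m != mem[m] + 8 or mem[m] <= -1) -> (e != -3 and mem[-mem[m] + e - 6] < 2))
The weakest precondition is e <= 12 and ((m != mem[m] + 8 or mem[m] <= -1) -> (e != -3 and mem[-mem[m] + e - 6] < 2)).
Check whether e <= 10 and ((m != mem[m] + 8 or mem[m] <= -1) -> (e != -3 and mem[-mem[m] + e - 6] < 2)) implies it.
Every state satisfying the precondition satisfies the weakest precondition: the implication holds.
Answer: valid


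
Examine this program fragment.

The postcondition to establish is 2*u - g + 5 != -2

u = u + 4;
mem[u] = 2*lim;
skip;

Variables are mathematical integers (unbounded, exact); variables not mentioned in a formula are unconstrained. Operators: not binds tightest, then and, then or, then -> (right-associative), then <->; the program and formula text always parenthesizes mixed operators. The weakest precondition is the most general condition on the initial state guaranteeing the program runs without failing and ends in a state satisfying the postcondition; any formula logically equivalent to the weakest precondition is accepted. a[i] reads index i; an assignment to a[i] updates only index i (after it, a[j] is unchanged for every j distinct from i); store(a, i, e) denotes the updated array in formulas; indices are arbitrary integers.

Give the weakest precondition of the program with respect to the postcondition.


Working backward. After the program, the postcondition 2*u - g + 5 != -2 must hold; in canonical form it is 2*u != g - 7.
Before skip: 2*u != g - 7
Before mem[u] := 2*lim: 2*u != g - 7
Before u := u + 4: 2*u != g - 15
Answer: WP = 2*u != g - 15


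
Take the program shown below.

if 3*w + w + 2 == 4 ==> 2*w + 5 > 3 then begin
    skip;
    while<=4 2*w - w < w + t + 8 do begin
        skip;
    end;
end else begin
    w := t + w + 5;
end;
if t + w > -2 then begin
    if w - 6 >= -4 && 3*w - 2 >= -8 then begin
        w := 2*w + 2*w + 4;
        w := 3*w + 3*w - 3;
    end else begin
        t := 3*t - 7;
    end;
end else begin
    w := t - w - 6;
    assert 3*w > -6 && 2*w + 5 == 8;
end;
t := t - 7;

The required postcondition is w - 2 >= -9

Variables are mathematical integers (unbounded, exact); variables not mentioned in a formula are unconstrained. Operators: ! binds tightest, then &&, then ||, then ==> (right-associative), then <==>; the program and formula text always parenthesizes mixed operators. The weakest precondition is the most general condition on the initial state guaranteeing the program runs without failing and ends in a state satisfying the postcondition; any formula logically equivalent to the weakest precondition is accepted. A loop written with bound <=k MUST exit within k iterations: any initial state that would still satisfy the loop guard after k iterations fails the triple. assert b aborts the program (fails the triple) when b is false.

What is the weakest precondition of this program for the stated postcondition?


Working backward. After the program, the postcondition w - 2 >= -9 must hold; in canonical form it is w >= -7.
Before t := t - 7: w >= -7
Then branch requires ((w >= 2 && 3*w >= -6) ==> 24*w >= -28) && ((!(w >= 2 && 3*w >= -6)) ==> w >= -7); else branch requires 3*t > 3*w + 12 && 2*t == 2*w + 15 && t >= w - 1.
Before the if: (t + w > -2 ==> (((w >= 2 && 3*w >= -6) ==> 24*w >= -28) && ((!(w >= 2 && 3*w >= -6)) ==> w >= -7))) && ((!(t + w > -2)) ==> (3*t > 3*w + 12 && 2*t == 2*w + 15 && t >= w - 1))
Then branch requires (t > -8 ==> ((t > -8 ==> ((t > -8 ==> ((t > -8 ==> ((!(t > -8)) && (t + w > -2 ==> (((w >= 2 && 3*w >= -6) ==> 24*w >= -28) && ((!(w >= 2 && 3*w >= -6)) ==> w >= -7))) && ((!(t + w > -2)) ==> (3*t > 3*w + 12 && 2*t == 2*w + 15 && t >= w - 1)))) && ((!(t > -8)) ==> ((t + w > -2 ==> (((w >= 2 && 3*w >= -6) ==> 24*w >= -28) && ((!(w >= 2 && 3*w >= -6)) ==> w >= -7))) && ((!(t + w > -2)) ==> (3*t > 3*w + 12 && 2*t == 2*w + 15 && t >= w - 1)))))) && ((!(t > -8)) ==> ((t + w > -2 ==> (((w >= 2 && 3*w >= -6) ==> 24*w >= -28) && ((!(w >= 2 && 3*w >= -6)) ==> w >= -7))) && ((!(t + w > -2)) ==> (3*t > 3*w + 12 && 2*t == 2*w + 15 && t >= w - 1)))))) && ((!(t > -8)) ==> ((t + w > -2 ==> (((w >= 2 && 3*w >= -6) ==> 24*w >= -28) && ((!(w >= 2 && 3*w >= -6)) ==> w >= -7))) && ((!(t + w > -2)) ==> (3*t > 3*w + 12 && 2*t == 2*w + 15 && t >= w - 1)))))) && ((!(t > -8)) ==> ((t + w > -2 ==> (((w >= 2 && 3*w >= -6) ==> 24*w >= -28) && ((!(w >= 2 && 3*w >= -6)) ==> w >= -7))) && ((!(t + w > -2)) ==> (3*t > 3*w + 12 && 2*t == 2*w + 15 && t >= w - 1)))); else branch requires (2*t + w > -7 ==> (((t + w >= -3 && 3*t + 3*w >= -21) ==> 24*t + 24*w >= -148) && ((!(t + w >= -3 && 3*t + 3*w >= -21)) ==> t + w >= -12))) && ((!(2*t + w > -7)) ==> (3*w < -27 && 2*w == -25 && w <= -4)).
Before the if: ((4*w == 2 ==> 2*w > -2) ==> ((t > -8 ==> ((t > -8 ==> ((t > -8 ==> ((t > -8 ==> ((!(t > -8)) && (t + w > -2 ==> (((w >= 2 && 3*w >= -6) ==> 24*w >= -28) && ((!(w >= 2 && 3*w >= -6)) ==> w >= -7))) && ((!(t + w > -2)) ==> (3*t > 3*w + 12 && 2*t == 2*w + 15 && t >= w - 1)))) && ((!(t > -8)) ==> ((t + w > -2 ==> (((w >= 2 && 3*w >= -6) ==> 24*w >= -28) && ((!(w >= 2 && 3*w >= -6)) ==> w >= -7))) && ((!(t + w > -2)) ==> (3*t > 3*w + 12 && 2*t == 2*w + 15 && t >= w - 1)))))) && ((!(t > -8)) ==> ((t + w > -2 ==> (((w >= 2 && 3*w >= -6) ==> 24*w >= -28) && ((!(w >= 2 && 3*w >= -6)) ==> w >= -7))) && ((!(t + w > -2)) ==> (3*t > 3*w + 12 && 2*t == 2*w + 15 && t >= w - 1)))))) && ((!(t > -8)) ==> ((t + w > -2 ==> (((w >= 2 && 3*w >= -6) ==> 24*w >= -28) && ((!(w >= 2 && 3*w >= -6)) ==> w >= -7))) && ((!(t + w > -2)) ==> (3*t > 3*w + 12 && 2*t == 2*w + 15 && t >= w - 1)))))) && ((!(t > -8)) ==> ((t + w > -2 ==> (((w >= 2 && 3*w >= -6) ==> 24*w >= -28) && ((!(w >= 2 && 3*w >= -6)) ==> w >= -7))) && ((!(t + w > -2)) ==> (3*t > 3*w + 12 && 2*t == 2*w + 15 && t >= w - 1)))))) && ((!(4*w == 2 ==> 2*w > -2)) ==> ((2*t + w > -7 ==> (((t + w >= -3 && 3*t + 3*w >= -21) ==> 24*t + 24*w >= -148) && ((!(t + w >= -3 && 3*t + 3*w >= -21)) ==> t + w >= -12))) && ((!(2*t + w > -7)) ==> (3*w < -27 && 2*w == -25 && w <= -4))))
Answer: WP = ((4*w == 2 ==> 2*w > -2) ==> ((t > -8 ==> ((t > -8 ==> ((t > -8 ==> ((t > -8 ==> ((!(t > -8)) && (t + w > -2 ==> (((w >= 2 && 3*w >= -6) ==> 24*w >= -28) && ((!(w >= 2 && 3*w >= -6)) ==> w >= -7))) && ((!(t + w > -2)) ==> (3*t > 3*w + 12 && 2*t == 2*w + 15 && t >= w - 1)))) && ((!(t > -8)) ==> ((t + w > -2 ==> (((w >= 2 && 3*w >= -6) ==> 24*w >= -28) && ((!(w >= 2 && 3*w >= -6)) ==> w >= -7))) && ((!(t + w > -2)) ==> (3*t > 3*w + 12 && 2*t == 2*w + 15 && t >= w - 1)))))) && ((!(t > -8)) ==> ((t + w > -2 ==> (((w >= 2 && 3*w >= -6) ==> 24*w >= -28) && ((!(w >= 2 && 3*w >= -6)) ==> w >= -7))) && ((!(t + w > -2)) ==> (3*t > 3*w + 12 && 2*t == 2*w + 15 && t >= w - 1)))))) && ((!(t > -8)) ==> ((t + w > -2 ==> (((w >= 2 && 3*w >= -6) ==> 24*w >= -28) && ((!(w >= 2 && 3*w >= -6)) ==> w >= -7))) && ((!(t + w > -2)) ==> (3*t > 3*w + 12 && 2*t == 2*w + 15 && t >= w - 1)))))) && ((!(t > -8)) ==> ((t + w > -2 ==> (((w >= 2 && 3*w >= -6) ==> 24*w >= -28) && ((!(w >= 2 && 3*w >= -6)) ==> w >= -7))) && ((!(t + w > -2)) ==> (3*t > 3*w + 12 && 2*t == 2*w + 15 && t >= w - 1)))))) && ((!(4*w == 2 ==> 2*w > -2)) ==> ((2*t + w > -7 ==> (((t + w >= -3 && 3*t + 3*w >= -21) ==> 24*t + 24*w >= -148) && ((!(t + w >= -3 && 3*t + 3*w >= -21)) ==> t + w >= -12))) && ((!(2*t + w > -7)) ==> (3*w < -27 && 2*w == -25 && w <= -4))))


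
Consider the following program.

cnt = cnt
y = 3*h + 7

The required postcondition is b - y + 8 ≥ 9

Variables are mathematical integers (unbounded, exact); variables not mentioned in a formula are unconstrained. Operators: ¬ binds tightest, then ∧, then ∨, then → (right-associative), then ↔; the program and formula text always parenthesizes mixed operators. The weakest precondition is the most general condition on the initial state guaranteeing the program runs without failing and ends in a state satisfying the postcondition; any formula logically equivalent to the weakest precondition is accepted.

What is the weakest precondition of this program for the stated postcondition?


Working backward. After the program, the postcondition b - y + 8 ≥ 9 must hold; in canonical form it is b ≥ y + 1.
Before y := 3*h + 7: b ≥ 3*h + 8
Before cnt := cnt: b ≥ 3*h + 8
Answer: WP = b ≥ 3*h + 8


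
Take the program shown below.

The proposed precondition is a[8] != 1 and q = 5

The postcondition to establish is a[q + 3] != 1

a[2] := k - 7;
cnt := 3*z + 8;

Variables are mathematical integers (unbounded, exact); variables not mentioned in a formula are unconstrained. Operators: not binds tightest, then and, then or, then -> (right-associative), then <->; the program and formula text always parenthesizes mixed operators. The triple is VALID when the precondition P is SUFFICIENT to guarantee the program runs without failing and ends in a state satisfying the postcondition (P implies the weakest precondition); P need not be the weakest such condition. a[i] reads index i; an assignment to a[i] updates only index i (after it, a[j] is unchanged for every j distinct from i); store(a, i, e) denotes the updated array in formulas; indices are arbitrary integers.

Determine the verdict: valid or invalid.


Working backward. After the program, a[q + 3] != 1 must hold.
Before cnt := 3*z + 8: a[q + 3] != 1
Before a[2] := k - 7: store(a, 2, k - 7)[q + 3] != 1
The weakest precondition is store(a, 2, k - 7)[q + 3] != 1.
Check whether a[8] != 1 and q = 5 implies it.
Every state satisfying the precondition satisfies the weakest precondition: the implication holds.
Answer: valid


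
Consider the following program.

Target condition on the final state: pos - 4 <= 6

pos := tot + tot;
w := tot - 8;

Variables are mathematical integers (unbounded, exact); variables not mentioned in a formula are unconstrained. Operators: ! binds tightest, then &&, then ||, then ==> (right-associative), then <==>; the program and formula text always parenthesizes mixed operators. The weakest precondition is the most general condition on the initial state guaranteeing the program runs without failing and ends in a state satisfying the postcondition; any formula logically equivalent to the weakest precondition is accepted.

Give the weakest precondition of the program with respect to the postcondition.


Working backward. After the program, the postcondition pos - 4 <= 6 must hold; in canonical form it is pos <= 10.
Before w := tot - 8: pos <= 10
Before pos := tot + tot: 2*tot <= 10
Answer: WP = 2*tot <= 10


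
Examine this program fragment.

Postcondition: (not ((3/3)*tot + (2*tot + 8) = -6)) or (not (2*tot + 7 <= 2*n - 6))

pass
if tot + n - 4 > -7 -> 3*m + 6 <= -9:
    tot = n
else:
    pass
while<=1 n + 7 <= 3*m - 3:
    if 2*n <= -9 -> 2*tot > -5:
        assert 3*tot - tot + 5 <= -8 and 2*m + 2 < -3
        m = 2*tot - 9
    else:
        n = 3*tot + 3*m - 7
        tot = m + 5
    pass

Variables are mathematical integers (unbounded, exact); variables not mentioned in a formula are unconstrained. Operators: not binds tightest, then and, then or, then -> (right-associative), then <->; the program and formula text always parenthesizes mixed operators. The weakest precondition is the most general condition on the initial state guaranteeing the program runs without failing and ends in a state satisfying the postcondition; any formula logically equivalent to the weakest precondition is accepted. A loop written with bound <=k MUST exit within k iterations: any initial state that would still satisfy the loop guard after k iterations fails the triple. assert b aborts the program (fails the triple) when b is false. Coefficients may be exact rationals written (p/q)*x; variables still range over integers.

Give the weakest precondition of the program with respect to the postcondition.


Working backward. After the program, the postcondition (not ((3/3)*tot + (2*tot + 8) = -6)) or (not (2*tot + 7 <= 2*n - 6)) must hold; in canonical form it is (not (3*tot = -14)) or (not (2*tot <= 2*n - 13)).
Before the loop (bound <=1), unroll the exhaustion recursion (WP_0 = exit-now case; WP_j = one more guarded iteration, up to j = 1):
  WP_0: (not (n <= 3*m - 10)) and ((not (3*tot = -14)) or (not (2*tot <= 2*n - 13)))
  WP_1: (n <= 3*m - 10 -> (((2*n <= -9 -> 2*tot > -5) -> (2*tot <= -13 and 2*m < -5 and (not (n <= 6*tot - 37)) and ((not (3*tot = -14)) or (not (2*tot <= 2*n - 13))))) and ((not (2*n <= -9 -> 2*tot > -5)) -> ((not (3*tot <= -3)) and ((not (3*m = -29)) or (not (4*m + 6*tot >= 37))))))) and ((not (n <= 3*m - 10)) -> ((not (3*tot = -14)) or (not (2*tot <= 2*n - 13))))
So before the loop: (n <= 3*m - 10 -> (((2*n <= -9 -> 2*tot > -5) -> (2*tot <= -13 and 2*m < -5 and (not (n <= 6*tot - 37)) and ((not (3*tot = -14)) or (not (2*tot <= 2*n - 13))))) and ((not (2*n <= -9 -> 2*tot > -5)) -> ((not (3*tot <= -3)) and ((not (3*m = -29)) or (not (4*m + 6*tot >= 37))))))) and ((not (n <= 3*m - 10)) -> ((not (3*tot = -14)) or (not (2*tot <= 2*n - 13))))
Then branch requires n <= 3*m - 10 -> (((2*n <= -9 -> 2*n > -5) -> (2*n <= -13 and 2*m < -5 and (not (5*n >= 37)))) and ((not (2*n <= -9 -> 2*n > -5)) -> ((not (3*n <= -3)) and ((not (3*m = -29)) or (not (4*m + 6*n >= 37)))))); else branch requires (n <= 3*m - 10 -> (((2*n <= -9 -> 2*tot > -5) -> (2*tot <= -13 and 2*m < -5 and (not (n <= 6*tot - 37)) and ((not (3*tot = -14)) or (not (2*tot <= 2*n - 13))))) and ((not (2*n <= -9 -> 2*tot > -5)) -> ((not (3*tot <= -3)) and ((not (3*m = -29)) or (not (4*m + 6*tot >= 37))))))) and ((not (n <= 3*m - 10)) -> ((not (3*tot = -14)) or (not (2*tot <= 2*n - 13)))).
Before the if: ((n + tot > -3 -> 3*m <= -15) -> (n <= 3*m - 10 -> (((2*n <= -9 -> 2*n > -5) -> (2*n <= -13 and 2*m < -5 and (not (5*n >= 37)))) and ((not (2*n <= -9 -> 2*n > -5)) -> ((not (3*n <= -3)) and ((not (3*m = -29)) or (not (4*m + 6*n >= 37)))))))) and ((not (n + tot > -3 -> 3*m <= -15)) -> ((n <= 3*m - 10 -> (((2*n <= -9 -> 2*tot > -5) -> (2*tot <= -13 and 2*m < -5 and (not (n <= 6*tot - 37)) and ((not (3*tot = -14)) or (not (2*tot <= 2*n - 13))))) and ((not (2*n <= -9 -> 2*tot > -5)) -> ((not (3*tot <= -3)) and ((not (3*m = -29)) or (not (4*m + 6*tot >= 37))))))) and ((not (n <= 3*m - 10)) -> ((not (3*tot = -14)) or (not (2*tot <= 2*n - 13))))))
Before skip: ((n + tot > -3 -> 3*m <= -15) -> (n <= 3*m - 10 -> (((2*n <= -9 -> 2*n > -5) -> (2*n <= -13 and 2*m < -5 and (not (5*n >= 37)))) and ((not (2*n <= -9 -> 2*n > -5)) -> ((not (3*n <= -3)) and ((not (3*m = -29)) or (not (4*m + 6*n >= 37)))))))) and ((not (n + tot > -3 -> 3*m <= -15)) -> ((n <= 3*m - 10 -> (((2*n <= -9 -> 2*tot > -5) -> (2*tot <= -13 and 2*m < -5 and (not (n <= 6*tot - 37)) and ((not (3*tot = -14)) or (not (2*tot <= 2*n - 13))))) and ((not (2*n <= -9 -> 2*tot > -5)) -> ((not (3*tot <= -3)) and ((not (3*m = -29)) or (not (4*m + 6*tot >= 37))))))) and ((not (n <= 3*m - 10)) -> ((not (3*tot = -14)) or (not (2*tot <= 2*n - 13))))))
Answer: WP = ((n + tot > -3 -> 3*m <= -15) -> (n <= 3*m - 10 -> (((2*n <= -9 -> 2*n > -5) -> (2*n <= -13 and 2*m < -5 and (not (5*n >= 37)))) and ((not (2*n <= -9 -> 2*n > -5)) -> ((not (3*n <= -3)) and ((not (3*m = -29)) or (not (4*m + 6*n >= 37)))))))) and ((not (n + tot > -3 -> 3*m <= -15)) -> ((n <= 3*m - 10 -> (((2*n <= -9 -> 2*tot > -5) -> (2*tot <= -13 and 2*m < -5 and (not (n <= 6*tot - 37)) and ((not (3*tot = -14)) or (not (2*tot <= 2*n - 13))))) and ((not (2*n <= -9 -> 2*tot > -5)) -> ((not (3*tot <= -3)) and ((not (3*m = -29)) or (not (4*m + 6*tot >= 37))))))) and ((not (n <= 3*m - 10)) -> ((not (3*tot = -14)) or (not (2*tot <= 2*n - 13))))))


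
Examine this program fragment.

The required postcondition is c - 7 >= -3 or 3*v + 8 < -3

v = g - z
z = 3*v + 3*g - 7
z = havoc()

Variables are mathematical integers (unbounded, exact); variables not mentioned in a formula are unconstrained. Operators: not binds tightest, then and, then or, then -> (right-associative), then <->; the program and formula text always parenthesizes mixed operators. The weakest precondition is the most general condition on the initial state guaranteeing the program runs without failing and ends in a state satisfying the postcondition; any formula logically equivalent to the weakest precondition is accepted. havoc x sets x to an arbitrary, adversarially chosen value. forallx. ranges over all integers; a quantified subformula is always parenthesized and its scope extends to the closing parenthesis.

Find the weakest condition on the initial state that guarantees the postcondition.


Working backward. After the program, the postcondition c - 7 >= -3 or 3*v + 8 < -3 must hold; in canonical form it is c >= 4 or 3*v < -11.
Before havoc z: c >= 4 or 3*v < -11
Before z := 3*v + 3*g - 7: c >= 4 or 3*v < -11
Before v := g - z: c >= 4 or 3*g < 3*z - 11
Answer: WP = c >= 4 or 3*g < 3*z - 11
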